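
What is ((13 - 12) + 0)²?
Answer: 1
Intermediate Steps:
((13 - 12) + 0)² = (1 + 0)² = 1² = 1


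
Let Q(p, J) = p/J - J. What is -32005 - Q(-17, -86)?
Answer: -2759843/86 ≈ -32091.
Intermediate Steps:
Q(p, J) = -J + p/J
-32005 - Q(-17, -86) = -32005 - (-1*(-86) - 17/(-86)) = -32005 - (86 - 17*(-1/86)) = -32005 - (86 + 17/86) = -32005 - 1*7413/86 = -32005 - 7413/86 = -2759843/86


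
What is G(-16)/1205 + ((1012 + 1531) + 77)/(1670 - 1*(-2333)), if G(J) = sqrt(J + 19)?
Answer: 2620/4003 + sqrt(3)/1205 ≈ 0.65595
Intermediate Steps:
G(J) = sqrt(19 + J)
G(-16)/1205 + ((1012 + 1531) + 77)/(1670 - 1*(-2333)) = sqrt(19 - 16)/1205 + ((1012 + 1531) + 77)/(1670 - 1*(-2333)) = sqrt(3)*(1/1205) + (2543 + 77)/(1670 + 2333) = sqrt(3)/1205 + 2620/4003 = 2620/4003 + sqrt(3)/1205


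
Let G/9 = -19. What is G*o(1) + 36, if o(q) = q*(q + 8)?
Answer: -1503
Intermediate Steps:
G = -171 (G = 9*(-19) = -171)
o(q) = q*(8 + q)
G*o(1) + 36 = -171*(8 + 1) + 36 = -171*9 + 36 = -1539 + 36 = -1503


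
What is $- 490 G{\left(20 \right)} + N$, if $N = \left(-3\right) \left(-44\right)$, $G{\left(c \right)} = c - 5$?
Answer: $-7218$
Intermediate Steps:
$G{\left(c \right)} = -5 + c$ ($G{\left(c \right)} = c - 5 = -5 + c$)
$N = 132$
$- 490 G{\left(20 \right)} + N = - 490 \left(-5 + 20\right) + 132 = \left(-490\right) 15 + 132 = -7350 + 132 = -7218$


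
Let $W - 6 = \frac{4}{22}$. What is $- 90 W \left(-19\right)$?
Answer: $\frac{116280}{11} \approx 10571.0$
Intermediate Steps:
$W = \frac{68}{11}$ ($W = 6 + \frac{4}{22} = 6 + 4 \cdot \frac{1}{22} = 6 + \frac{2}{11} = \frac{68}{11} \approx 6.1818$)
$- 90 W \left(-19\right) = \left(-90\right) \frac{68}{11} \left(-19\right) = \left(- \frac{6120}{11}\right) \left(-19\right) = \frac{116280}{11}$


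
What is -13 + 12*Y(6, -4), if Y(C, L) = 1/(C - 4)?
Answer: -7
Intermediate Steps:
Y(C, L) = 1/(-4 + C)
-13 + 12*Y(6, -4) = -13 + 12/(-4 + 6) = -13 + 12/2 = -13 + 12*(1/2) = -13 + 6 = -7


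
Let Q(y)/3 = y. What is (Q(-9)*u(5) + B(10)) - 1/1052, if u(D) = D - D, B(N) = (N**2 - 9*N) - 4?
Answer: 6311/1052 ≈ 5.9990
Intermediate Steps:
B(N) = -4 + N**2 - 9*N
Q(y) = 3*y
u(D) = 0
(Q(-9)*u(5) + B(10)) - 1/1052 = ((3*(-9))*0 + (-4 + 10**2 - 9*10)) - 1/1052 = (-27*0 + (-4 + 100 - 90)) - 1*1/1052 = (0 + 6) - 1/1052 = 6 - 1/1052 = 6311/1052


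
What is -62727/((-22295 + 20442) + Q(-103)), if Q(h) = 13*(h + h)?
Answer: 62727/4531 ≈ 13.844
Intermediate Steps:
Q(h) = 26*h (Q(h) = 13*(2*h) = 26*h)
-62727/((-22295 + 20442) + Q(-103)) = -62727/((-22295 + 20442) + 26*(-103)) = -62727/(-1853 - 2678) = -62727/(-4531) = -62727*(-1/4531) = 62727/4531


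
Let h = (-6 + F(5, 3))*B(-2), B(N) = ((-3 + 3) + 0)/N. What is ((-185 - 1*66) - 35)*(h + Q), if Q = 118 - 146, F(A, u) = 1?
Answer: 8008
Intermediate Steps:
B(N) = 0 (B(N) = (0 + 0)/N = 0/N = 0)
h = 0 (h = (-6 + 1)*0 = -5*0 = 0)
Q = -28
((-185 - 1*66) - 35)*(h + Q) = ((-185 - 1*66) - 35)*(0 - 28) = ((-185 - 66) - 35)*(-28) = (-251 - 35)*(-28) = -286*(-28) = 8008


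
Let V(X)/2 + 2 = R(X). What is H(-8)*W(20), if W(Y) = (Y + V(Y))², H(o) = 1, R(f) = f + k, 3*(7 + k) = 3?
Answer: 1936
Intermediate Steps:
k = -6 (k = -7 + (⅓)*3 = -7 + 1 = -6)
R(f) = -6 + f (R(f) = f - 6 = -6 + f)
V(X) = -16 + 2*X (V(X) = -4 + 2*(-6 + X) = -4 + (-12 + 2*X) = -16 + 2*X)
W(Y) = (-16 + 3*Y)² (W(Y) = (Y + (-16 + 2*Y))² = (-16 + 3*Y)²)
H(-8)*W(20) = 1*(-16 + 3*20)² = 1*(-16 + 60)² = 1*44² = 1*1936 = 1936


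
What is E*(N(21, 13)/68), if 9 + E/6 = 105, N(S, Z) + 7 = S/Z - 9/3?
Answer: -15696/221 ≈ -71.023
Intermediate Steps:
N(S, Z) = -10 + S/Z (N(S, Z) = -7 + (S/Z - 9/3) = -7 + (S/Z - 9*1/3) = -7 + (S/Z - 3) = -7 + (-3 + S/Z) = -10 + S/Z)
E = 576 (E = -54 + 6*105 = -54 + 630 = 576)
E*(N(21, 13)/68) = 576*((-10 + 21/13)/68) = 576*((-10 + 21*(1/13))*(1/68)) = 576*((-10 + 21/13)*(1/68)) = 576*(-109/13*1/68) = 576*(-109/884) = -15696/221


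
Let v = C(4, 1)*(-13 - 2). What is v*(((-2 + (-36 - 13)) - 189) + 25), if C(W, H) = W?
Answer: 12900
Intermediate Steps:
v = -60 (v = 4*(-13 - 2) = 4*(-15) = -60)
v*(((-2 + (-36 - 13)) - 189) + 25) = -60*(((-2 + (-36 - 13)) - 189) + 25) = -60*(((-2 - 49) - 189) + 25) = -60*((-51 - 189) + 25) = -60*(-240 + 25) = -60*(-215) = 12900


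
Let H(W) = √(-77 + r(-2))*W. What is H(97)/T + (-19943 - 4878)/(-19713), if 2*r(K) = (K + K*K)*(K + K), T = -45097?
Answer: 24821/19713 - 873*I/45097 ≈ 1.2591 - 0.019358*I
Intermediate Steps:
r(K) = K*(K + K²) (r(K) = ((K + K*K)*(K + K))/2 = ((K + K²)*(2*K))/2 = (2*K*(K + K²))/2 = K*(K + K²))
H(W) = 9*I*W (H(W) = √(-77 + (-2)²*(1 - 2))*W = √(-77 + 4*(-1))*W = √(-77 - 4)*W = √(-81)*W = (9*I)*W = 9*I*W)
H(97)/T + (-19943 - 4878)/(-19713) = (9*I*97)/(-45097) + (-19943 - 4878)/(-19713) = (873*I)*(-1/45097) - 24821*(-1/19713) = -873*I/45097 + 24821/19713 = 24821/19713 - 873*I/45097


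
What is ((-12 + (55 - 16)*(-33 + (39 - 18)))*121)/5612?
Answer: -14520/1403 ≈ -10.349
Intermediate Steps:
((-12 + (55 - 16)*(-33 + (39 - 18)))*121)/5612 = ((-12 + 39*(-33 + 21))*121)*(1/5612) = ((-12 + 39*(-12))*121)*(1/5612) = ((-12 - 468)*121)*(1/5612) = -480*121*(1/5612) = -58080*1/5612 = -14520/1403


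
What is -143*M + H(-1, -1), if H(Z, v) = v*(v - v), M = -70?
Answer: 10010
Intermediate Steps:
H(Z, v) = 0 (H(Z, v) = v*0 = 0)
-143*M + H(-1, -1) = -143*(-70) + 0 = 10010 + 0 = 10010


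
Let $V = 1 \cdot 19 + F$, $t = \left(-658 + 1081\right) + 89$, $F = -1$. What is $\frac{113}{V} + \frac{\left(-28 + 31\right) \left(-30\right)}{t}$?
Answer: $\frac{14059}{2304} \approx 6.102$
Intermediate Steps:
$t = 512$ ($t = 423 + 89 = 512$)
$V = 18$ ($V = 1 \cdot 19 - 1 = 19 - 1 = 18$)
$\frac{113}{V} + \frac{\left(-28 + 31\right) \left(-30\right)}{t} = \frac{113}{18} + \frac{\left(-28 + 31\right) \left(-30\right)}{512} = 113 \cdot \frac{1}{18} + 3 \left(-30\right) \frac{1}{512} = \frac{113}{18} - \frac{45}{256} = \frac{14059}{2304}$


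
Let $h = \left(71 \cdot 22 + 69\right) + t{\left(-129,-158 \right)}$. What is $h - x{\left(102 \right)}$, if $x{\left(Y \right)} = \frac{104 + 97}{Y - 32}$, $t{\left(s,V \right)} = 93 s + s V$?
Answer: $\frac{700919}{70} \approx 10013.0$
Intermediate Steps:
$t{\left(s,V \right)} = 93 s + V s$
$x{\left(Y \right)} = \frac{201}{-32 + Y}$
$h = 10016$ ($h = \left(71 \cdot 22 + 69\right) - 129 \left(93 - 158\right) = \left(1562 + 69\right) - -8385 = 1631 + 8385 = 10016$)
$h - x{\left(102 \right)} = 10016 - \frac{201}{-32 + 102} = 10016 - \frac{201}{70} = \frac{700919}{70}$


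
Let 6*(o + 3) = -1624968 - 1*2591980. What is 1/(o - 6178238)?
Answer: -3/20643197 ≈ -1.4533e-7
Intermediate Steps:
o = -2108483/3 (o = -3 + (-1624968 - 1*2591980)/6 = -3 + (-1624968 - 2591980)/6 = -3 + (1/6)*(-4216948) = -3 - 2108474/3 = -2108483/3 ≈ -7.0283e+5)
1/(o - 6178238) = 1/(-2108483/3 - 6178238) = 1/(-20643197/3) = -3/20643197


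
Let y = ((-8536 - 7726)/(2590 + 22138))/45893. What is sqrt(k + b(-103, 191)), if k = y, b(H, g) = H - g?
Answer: I*sqrt(23664549947004966197)/283710526 ≈ 17.146*I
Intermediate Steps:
y = -8131/567421052 (y = -16262/24728*(1/45893) = -16262*1/24728*(1/45893) = -8131/12364*1/45893 = -8131/567421052 ≈ -1.4330e-5)
k = -8131/567421052 ≈ -1.4330e-5
sqrt(k + b(-103, 191)) = sqrt(-8131/567421052 + (-103 - 1*191)) = sqrt(-8131/567421052 + (-103 - 191)) = sqrt(-8131/567421052 - 294) = sqrt(-166821797419/567421052) = I*sqrt(23664549947004966197)/283710526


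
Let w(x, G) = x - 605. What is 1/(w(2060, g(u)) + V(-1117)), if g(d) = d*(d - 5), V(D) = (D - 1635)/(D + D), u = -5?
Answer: 1117/1626611 ≈ 0.00068670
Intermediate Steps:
V(D) = (-1635 + D)/(2*D) (V(D) = (-1635 + D)/((2*D)) = (-1635 + D)*(1/(2*D)) = (-1635 + D)/(2*D))
g(d) = d*(-5 + d)
w(x, G) = -605 + x
1/(w(2060, g(u)) + V(-1117)) = 1/((-605 + 2060) + (½)*(-1635 - 1117)/(-1117)) = 1/(1455 + (½)*(-1/1117)*(-2752)) = 1/(1455 + 1376/1117) = 1/(1626611/1117) = 1117/1626611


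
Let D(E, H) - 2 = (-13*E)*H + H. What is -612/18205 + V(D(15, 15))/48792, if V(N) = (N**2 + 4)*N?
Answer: -55960828710778/111032295 ≈ -5.0401e+5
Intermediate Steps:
D(E, H) = 2 + H - 13*E*H (D(E, H) = 2 + ((-13*E)*H + H) = 2 + (-13*E*H + H) = 2 + (H - 13*E*H) = 2 + H - 13*E*H)
V(N) = N*(4 + N**2) (V(N) = (4 + N**2)*N = N*(4 + N**2))
-612/18205 + V(D(15, 15))/48792 = -612/18205 + ((2 + 15 - 13*15*15)*(4 + (2 + 15 - 13*15*15)**2))/48792 = -612*1/18205 + ((2 + 15 - 2925)*(4 + (2 + 15 - 2925)**2))*(1/48792) = -612/18205 - 2908*(4 + (-2908)**2)*(1/48792) = -612/18205 - 2908*(4 + 8456464)*(1/48792) = -612/18205 - 2908*8456468*(1/48792) = -612/18205 - 24591408944*1/48792 = -612/18205 - 3073926118/6099 = -55960828710778/111032295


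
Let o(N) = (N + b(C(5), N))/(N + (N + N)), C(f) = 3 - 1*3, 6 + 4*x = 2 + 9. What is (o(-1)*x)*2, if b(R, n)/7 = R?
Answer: 5/6 ≈ 0.83333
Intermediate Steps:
x = 5/4 (x = -3/2 + (2 + 9)/4 = -3/2 + (1/4)*11 = -3/2 + 11/4 = 5/4 ≈ 1.2500)
C(f) = 0 (C(f) = 3 - 3 = 0)
b(R, n) = 7*R
o(N) = 1/3 (o(N) = (N + 7*0)/(N + (N + N)) = (N + 0)/(N + 2*N) = N/((3*N)) = N*(1/(3*N)) = 1/3)
(o(-1)*x)*2 = ((1/3)*(5/4))*2 = (5/12)*2 = 5/6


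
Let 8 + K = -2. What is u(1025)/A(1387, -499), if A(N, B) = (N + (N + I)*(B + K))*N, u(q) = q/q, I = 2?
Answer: -1/978686618 ≈ -1.0218e-9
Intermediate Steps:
K = -10 (K = -8 - 2 = -10)
u(q) = 1
A(N, B) = N*(N + (-10 + B)*(2 + N)) (A(N, B) = (N + (N + 2)*(B - 10))*N = (N + (2 + N)*(-10 + B))*N = (N + (-10 + B)*(2 + N))*N = N*(N + (-10 + B)*(2 + N)))
u(1025)/A(1387, -499) = 1/(1387*(-20 - 9*1387 + 2*(-499) - 499*1387)) = 1/(1387*(-20 - 12483 - 998 - 692113)) = 1/(1387*(-705614)) = 1/(-978686618) = 1*(-1/978686618) = -1/978686618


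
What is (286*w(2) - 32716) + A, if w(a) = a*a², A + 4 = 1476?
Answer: -28956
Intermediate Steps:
A = 1472 (A = -4 + 1476 = 1472)
w(a) = a³
(286*w(2) - 32716) + A = (286*2³ - 32716) + 1472 = (286*8 - 32716) + 1472 = (2288 - 32716) + 1472 = -30428 + 1472 = -28956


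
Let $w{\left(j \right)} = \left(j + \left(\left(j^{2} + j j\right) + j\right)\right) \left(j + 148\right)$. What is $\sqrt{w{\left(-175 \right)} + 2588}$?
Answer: $4 i \sqrt{102607} \approx 1281.3 i$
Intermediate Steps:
$w{\left(j \right)} = \left(148 + j\right) \left(2 j + 2 j^{2}\right)$ ($w{\left(j \right)} = \left(j + \left(\left(j^{2} + j^{2}\right) + j\right)\right) \left(148 + j\right) = \left(j + \left(2 j^{2} + j\right)\right) \left(148 + j\right) = \left(j + \left(j + 2 j^{2}\right)\right) \left(148 + j\right) = \left(2 j + 2 j^{2}\right) \left(148 + j\right) = \left(148 + j\right) \left(2 j + 2 j^{2}\right)$)
$\sqrt{w{\left(-175 \right)} + 2588} = \sqrt{2 \left(-175\right) \left(148 + \left(-175\right)^{2} + 149 \left(-175\right)\right) + 2588} = \sqrt{2 \left(-175\right) \left(148 + 30625 - 26075\right) + 2588} = \sqrt{2 \left(-175\right) 4698 + 2588} = \sqrt{-1644300 + 2588} = \sqrt{-1641712} = 4 i \sqrt{102607}$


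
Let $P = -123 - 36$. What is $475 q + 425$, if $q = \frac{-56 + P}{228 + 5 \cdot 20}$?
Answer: $\frac{37275}{328} \approx 113.64$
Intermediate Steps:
$P = -159$ ($P = -123 - 36 = -159$)
$q = - \frac{215}{328}$ ($q = \frac{-56 - 159}{228 + 5 \cdot 20} = - \frac{215}{228 + 100} = - \frac{215}{328} \approx -0.65549$)
$475 q + 425 = 475 \left(- \frac{215}{328}\right) + 425 = - \frac{102125}{328} + 425 = \frac{37275}{328}$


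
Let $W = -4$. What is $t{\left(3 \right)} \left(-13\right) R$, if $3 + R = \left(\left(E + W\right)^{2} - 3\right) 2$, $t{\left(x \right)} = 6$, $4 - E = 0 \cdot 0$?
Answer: $702$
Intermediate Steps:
$E = 4$ ($E = 4 - 0 \cdot 0 = 4 - 0 = 4 + 0 = 4$)
$R = -9$ ($R = -3 + \left(\left(4 - 4\right)^{2} - 3\right) 2 = -3 + \left(0^{2} - 3\right) 2 = -3 + \left(0 - 3\right) 2 = -3 - 6 = -9$)
$t{\left(3 \right)} \left(-13\right) R = 6 \left(-13\right) \left(-9\right) = \left(-78\right) \left(-9\right) = 702$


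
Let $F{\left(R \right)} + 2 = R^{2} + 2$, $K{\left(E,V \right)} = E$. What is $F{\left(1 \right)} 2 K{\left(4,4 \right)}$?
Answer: $8$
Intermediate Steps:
$F{\left(R \right)} = R^{2}$ ($F{\left(R \right)} = -2 + \left(R^{2} + 2\right) = -2 + \left(2 + R^{2}\right) = R^{2}$)
$F{\left(1 \right)} 2 K{\left(4,4 \right)} = 1^{2} \cdot 2 \cdot 4 = 1 \cdot 2 \cdot 4 = 2 \cdot 4 = 8$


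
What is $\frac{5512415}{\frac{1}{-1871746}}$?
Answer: $-10317840726590$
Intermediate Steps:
$\frac{5512415}{\frac{1}{-1871746}} = \frac{5512415}{- \frac{1}{1871746}} = 5512415 \left(-1871746\right) = -10317840726590$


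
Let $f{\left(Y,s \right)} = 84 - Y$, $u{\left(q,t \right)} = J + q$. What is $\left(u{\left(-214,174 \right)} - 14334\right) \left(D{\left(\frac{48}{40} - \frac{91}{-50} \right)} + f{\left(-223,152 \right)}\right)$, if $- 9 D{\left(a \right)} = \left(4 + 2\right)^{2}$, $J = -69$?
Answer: $-4428951$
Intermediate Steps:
$u{\left(q,t \right)} = -69 + q$
$D{\left(a \right)} = -4$ ($D{\left(a \right)} = - \frac{\left(4 + 2\right)^{2}}{9} = - \frac{6^{2}}{9} = \left(- \frac{1}{9}\right) 36 = -4$)
$\left(u{\left(-214,174 \right)} - 14334\right) \left(D{\left(\frac{48}{40} - \frac{91}{-50} \right)} + f{\left(-223,152 \right)}\right) = \left(\left(-69 - 214\right) - 14334\right) \left(-4 + \left(84 - -223\right)\right) = \left(-283 - 14334\right) \left(-4 + \left(84 + 223\right)\right) = - 14617 \left(-4 + 307\right) = \left(-14617\right) 303 = -4428951$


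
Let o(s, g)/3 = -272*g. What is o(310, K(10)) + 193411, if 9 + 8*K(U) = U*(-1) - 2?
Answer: 195553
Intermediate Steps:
K(U) = -11/8 - U/8 (K(U) = -9/8 + (U*(-1) - 2)/8 = -9/8 + (-U - 2)/8 = -9/8 + (-2 - U)/8 = -9/8 + (-1/4 - U/8) = -11/8 - U/8)
o(s, g) = -816*g (o(s, g) = 3*(-272*g) = -816*g)
o(310, K(10)) + 193411 = -816*(-11/8 - 1/8*10) + 193411 = -816*(-11/8 - 5/4) + 193411 = -816*(-21/8) + 193411 = 2142 + 193411 = 195553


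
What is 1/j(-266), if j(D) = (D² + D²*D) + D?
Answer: -1/18750606 ≈ -5.3332e-8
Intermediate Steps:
j(D) = D + D² + D³ (j(D) = (D² + D³) + D = D + D² + D³)
1/j(-266) = 1/(-266*(1 - 266 + (-266)²)) = 1/(-266*(1 - 266 + 70756)) = 1/(-266*70491) = 1/(-18750606) = -1/18750606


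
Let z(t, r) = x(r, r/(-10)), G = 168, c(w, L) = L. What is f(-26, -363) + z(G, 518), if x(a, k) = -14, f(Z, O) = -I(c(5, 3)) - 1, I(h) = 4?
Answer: -19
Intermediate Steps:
f(Z, O) = -5 (f(Z, O) = -1*4 - 1 = -4 - 1 = -5)
z(t, r) = -14
f(-26, -363) + z(G, 518) = -5 - 14 = -19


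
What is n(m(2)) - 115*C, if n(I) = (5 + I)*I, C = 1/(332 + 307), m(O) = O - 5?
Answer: -3949/639 ≈ -6.1800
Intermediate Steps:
m(O) = -5 + O
C = 1/639 ≈ 0.0015649
n(I) = I*(5 + I)
n(m(2)) - 115*C = (-5 + 2)*(5 + (-5 + 2)) - 115*1/639 = -3*(5 - 3) - 115/639 = -3*2 - 115/639 = -6 - 115/639 = -3949/639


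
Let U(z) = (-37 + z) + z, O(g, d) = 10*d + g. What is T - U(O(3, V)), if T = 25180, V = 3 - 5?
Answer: 25251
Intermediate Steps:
V = -2
O(g, d) = g + 10*d
U(z) = -37 + 2*z
T - U(O(3, V)) = 25180 - (-37 + 2*(3 + 10*(-2))) = 25180 - (-37 + 2*(3 - 20)) = 25180 - (-37 + 2*(-17)) = 25180 - (-37 - 34) = 25180 - 1*(-71) = 25180 + 71 = 25251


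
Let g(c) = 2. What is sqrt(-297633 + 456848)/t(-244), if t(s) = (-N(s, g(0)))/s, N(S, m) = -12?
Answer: -61*sqrt(159215)/3 ≈ -8113.4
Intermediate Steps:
t(s) = 12/s (t(s) = (-1*(-12))/s = 12/s)
sqrt(-297633 + 456848)/t(-244) = sqrt(-297633 + 456848)/((12/(-244))) = sqrt(159215)/((12*(-1/244))) = sqrt(159215)/(-3/61) = sqrt(159215)*(-61/3) = -61*sqrt(159215)/3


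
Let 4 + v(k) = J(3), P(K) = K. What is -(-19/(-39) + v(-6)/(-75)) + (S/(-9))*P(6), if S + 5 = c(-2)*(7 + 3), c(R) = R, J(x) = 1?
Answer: 15736/975 ≈ 16.139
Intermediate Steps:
v(k) = -3 (v(k) = -4 + 1 = -3)
S = -25 (S = -5 - 2*(7 + 3) = -5 - 2*10 = -5 - 20 = -25)
-(-19/(-39) + v(-6)/(-75)) + (S/(-9))*P(6) = -(-19/(-39) - 3/(-75)) - 25/(-9)*6 = -(-19*(-1/39) - 3*(-1/75)) - 25*(-1/9)*6 = -(19/39 + 1/25) + (25/9)*6 = -1*514/975 + 50/3 = -514/975 + 50/3 = 15736/975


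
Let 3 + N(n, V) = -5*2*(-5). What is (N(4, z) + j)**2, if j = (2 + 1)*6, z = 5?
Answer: 4225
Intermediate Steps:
N(n, V) = 47 (N(n, V) = -3 - 5*2*(-5) = -3 - 10*(-5) = -3 + 50 = 47)
j = 18 (j = 3*6 = 18)
(N(4, z) + j)**2 = (47 + 18)**2 = 65**2 = 4225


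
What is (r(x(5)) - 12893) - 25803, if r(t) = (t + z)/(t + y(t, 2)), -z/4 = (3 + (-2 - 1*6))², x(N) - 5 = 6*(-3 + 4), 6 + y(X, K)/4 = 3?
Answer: -38607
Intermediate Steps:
y(X, K) = -12 (y(X, K) = -24 + 4*3 = -24 + 12 = -12)
x(N) = 11 (x(N) = 5 + 6*(-3 + 4) = 5 + 6*1 = 5 + 6 = 11)
z = -100 (z = -4*(3 + (-2 - 1*6))² = -4*(3 + (-2 - 6))² = -4*(3 - 8)² = -4*(-5)² = -4*25 = -100)
r(t) = (-100 + t)/(-12 + t) (r(t) = (t - 100)/(t - 12) = (-100 + t)/(-12 + t))
(r(x(5)) - 12893) - 25803 = ((-100 + 11)/(-12 + 11) - 12893) - 25803 = (-89/(-1) - 12893) - 25803 = (-1*(-89) - 12893) - 25803 = (89 - 12893) - 25803 = -12804 - 25803 = -38607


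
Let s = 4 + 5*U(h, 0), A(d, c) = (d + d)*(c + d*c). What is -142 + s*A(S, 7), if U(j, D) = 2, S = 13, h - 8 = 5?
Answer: 35530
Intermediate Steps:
h = 13 (h = 8 + 5 = 13)
A(d, c) = 2*d*(c + c*d) (A(d, c) = (2*d)*(c + c*d) = 2*d*(c + c*d))
s = 14 (s = 4 + 5*2 = 4 + 10 = 14)
-142 + s*A(S, 7) = -142 + 14*(2*7*13*(1 + 13)) = -142 + 14*(2*7*13*14) = -142 + 14*2548 = -142 + 35672 = 35530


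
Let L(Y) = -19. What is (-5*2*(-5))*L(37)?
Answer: -950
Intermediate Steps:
(-5*2*(-5))*L(37) = (-5*2*(-5))*(-19) = -10*(-5)*(-19) = 50*(-19) = -950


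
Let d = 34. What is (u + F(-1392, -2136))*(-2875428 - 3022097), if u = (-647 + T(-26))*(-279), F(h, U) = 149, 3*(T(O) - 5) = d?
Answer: -1038583640125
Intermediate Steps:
T(O) = 49/3 (T(O) = 5 + (1/3)*34 = 5 + 34/3 = 49/3)
u = 175956 (u = (-647 + 49/3)*(-279) = -1892/3*(-279) = 175956)
(u + F(-1392, -2136))*(-2875428 - 3022097) = (175956 + 149)*(-2875428 - 3022097) = 176105*(-5897525) = -1038583640125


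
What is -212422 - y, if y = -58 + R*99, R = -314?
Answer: -181278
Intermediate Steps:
y = -31144 (y = -58 - 314*99 = -58 - 31086 = -31144)
-212422 - y = -212422 - 1*(-31144) = -212422 + 31144 = -181278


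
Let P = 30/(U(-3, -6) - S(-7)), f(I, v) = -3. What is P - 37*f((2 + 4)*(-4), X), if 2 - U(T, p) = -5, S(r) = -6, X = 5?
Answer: 1473/13 ≈ 113.31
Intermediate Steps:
U(T, p) = 7 (U(T, p) = 2 - 1*(-5) = 2 + 5 = 7)
P = 30/13 (P = 30/(7 - 1*(-6)) = 30/(7 + 6) = 30/13 ≈ 2.3077)
P - 37*f((2 + 4)*(-4), X) = 30/13 - 37*(-3) = 30/13 + 111 = 1473/13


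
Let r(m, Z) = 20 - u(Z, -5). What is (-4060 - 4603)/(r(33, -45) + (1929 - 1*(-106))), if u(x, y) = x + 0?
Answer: -8663/2100 ≈ -4.1252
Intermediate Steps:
u(x, y) = x
r(m, Z) = 20 - Z
(-4060 - 4603)/(r(33, -45) + (1929 - 1*(-106))) = (-4060 - 4603)/((20 - 1*(-45)) + (1929 - 1*(-106))) = -8663/((20 + 45) + (1929 + 106)) = -8663/(65 + 2035) = -8663/2100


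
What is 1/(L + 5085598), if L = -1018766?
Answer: 1/4066832 ≈ 2.4589e-7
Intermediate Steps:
1/(L + 5085598) = 1/(-1018766 + 5085598) = 1/4066832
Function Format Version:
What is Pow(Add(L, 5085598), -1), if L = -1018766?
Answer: Rational(1, 4066832) ≈ 2.4589e-7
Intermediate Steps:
Pow(Add(L, 5085598), -1) = Pow(Add(-1018766, 5085598), -1) = Pow(4066832, -1) = Rational(1, 4066832)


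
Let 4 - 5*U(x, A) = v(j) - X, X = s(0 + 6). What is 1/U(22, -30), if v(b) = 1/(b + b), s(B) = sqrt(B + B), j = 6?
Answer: 2820/481 - 1440*sqrt(3)/481 ≈ 0.67744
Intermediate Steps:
s(B) = sqrt(2)*sqrt(B) (s(B) = sqrt(2*B) = sqrt(2)*sqrt(B))
v(b) = 1/(2*b)
X = 2*sqrt(3) (X = sqrt(2)*sqrt(0 + 6) = sqrt(2)*sqrt(6) = 2*sqrt(3) ≈ 3.4641)
U(x, A) = 47/60 + 2*sqrt(3)/5 (U(x, A) = 4/5 - ((1/2)/6 - 2*sqrt(3))/5 = 4/5 - ((1/2)*(1/6) - 2*sqrt(3))/5 = 4/5 - (1/12 - 2*sqrt(3))/5 = 4/5 + (-1/60 + 2*sqrt(3)/5) = 47/60 + 2*sqrt(3)/5)
1/U(22, -30) = 1/(47/60 + 2*sqrt(3)/5)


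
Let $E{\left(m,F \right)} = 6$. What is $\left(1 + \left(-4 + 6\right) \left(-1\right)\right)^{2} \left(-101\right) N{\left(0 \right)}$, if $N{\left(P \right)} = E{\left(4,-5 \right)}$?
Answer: $-606$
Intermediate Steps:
$N{\left(P \right)} = 6$
$\left(1 + \left(-4 + 6\right) \left(-1\right)\right)^{2} \left(-101\right) N{\left(0 \right)} = \left(1 + \left(-4 + 6\right) \left(-1\right)\right)^{2} \left(-101\right) 6 = \left(1 + 2 \left(-1\right)\right)^{2} \left(-101\right) 6 = \left(1 - 2\right)^{2} \left(-101\right) 6 = \left(-1\right)^{2} \left(-101\right) 6 = 1 \left(-101\right) 6 = \left(-101\right) 6 = -606$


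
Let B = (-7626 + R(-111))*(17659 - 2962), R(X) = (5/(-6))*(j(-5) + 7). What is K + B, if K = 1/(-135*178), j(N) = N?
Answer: -2693854722511/24030 ≈ -1.1210e+8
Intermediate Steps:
R(X) = -5/3 (R(X) = (5/(-6))*(-5 + 7) = (5*(-⅙))*2 = -⅚*2 = -5/3)
B = -112103817 (B = (-7626 - 5/3)*(17659 - 2962) = -22883/3*14697 = -112103817)
K = -1/24030 (K = 1/(-24030) = -1/24030 ≈ -4.1615e-5)
K + B = -1/24030 - 112103817 = -2693854722511/24030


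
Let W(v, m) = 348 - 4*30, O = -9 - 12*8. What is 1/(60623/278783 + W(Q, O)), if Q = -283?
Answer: 278783/63623147 ≈ 0.0043818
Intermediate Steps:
O = -105 (O = -9 - 96 = -105)
W(v, m) = 228 (W(v, m) = 348 - 1*120 = 348 - 120 = 228)
1/(60623/278783 + W(Q, O)) = 1/(60623/278783 + 228) = 1/(63623147/278783) = 278783/63623147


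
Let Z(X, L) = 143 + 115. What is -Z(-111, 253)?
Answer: -258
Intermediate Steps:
Z(X, L) = 258
-Z(-111, 253) = -1*258 = -258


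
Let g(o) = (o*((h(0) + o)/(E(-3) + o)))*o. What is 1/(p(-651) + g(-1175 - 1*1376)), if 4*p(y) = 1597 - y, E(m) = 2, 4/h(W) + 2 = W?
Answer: 2549/16615337891 ≈ 1.5341e-7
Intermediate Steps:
h(W) = 4/(-2 + W)
g(o) = o²*(-2 + o)/(2 + o) (g(o) = (o*((4/(-2 + 0) + o)/(2 + o)))*o = (o*((4/(-2) + o)/(2 + o)))*o = (o*((4*(-½) + o)/(2 + o)))*o = (o*((-2 + o)/(2 + o)))*o = (o*(-2 + o)/(2 + o))*o = o²*(-2 + o)/(2 + o))
p(y) = 1597/4 - y/4 (p(y) = (1597 - y)/4 = 1597/4 - y/4)
1/(p(-651) + g(-1175 - 1*1376)) = 1/((1597/4 - ¼*(-651)) + (-1175 - 1*1376)²*(-2 + (-1175 - 1*1376))/(2 + (-1175 - 1*1376))) = 1/((1597/4 + 651/4) + (-1175 - 1376)²*(-2 + (-1175 - 1376))/(2 + (-1175 - 1376))) = 1/(562 + (-2551)²*(-2 - 2551)/(2 - 2551)) = 1/(562 + 6507601*(-2553)/(-2549)) = 1/(562 + 6507601*(-1/2549)*(-2553)) = 1/(562 + 16613905353/2549) = 1/(16615337891/2549) = 2549/16615337891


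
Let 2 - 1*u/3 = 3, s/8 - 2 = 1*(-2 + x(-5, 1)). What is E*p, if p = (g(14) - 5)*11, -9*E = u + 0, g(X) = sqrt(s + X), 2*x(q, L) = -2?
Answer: -55/3 + 11*sqrt(6)/3 ≈ -9.3519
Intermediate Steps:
x(q, L) = -1 (x(q, L) = (1/2)*(-2) = -1)
s = -8 (s = 16 + 8*(1*(-2 - 1)) = 16 + 8*(1*(-3)) = 16 + 8*(-3) = 16 - 24 = -8)
u = -3 (u = 6 - 3*3 = 6 - 9 = -3)
g(X) = sqrt(-8 + X)
E = 1/3 (E = -(-3 + 0)/9 = -1/9*(-3) = 1/3 ≈ 0.33333)
p = -55 + 11*sqrt(6) (p = (sqrt(-8 + 14) - 5)*11 = (sqrt(6) - 5)*11 = (-5 + sqrt(6))*11 = -55 + 11*sqrt(6) ≈ -28.056)
E*p = (-55 + 11*sqrt(6))/3 = -55/3 + 11*sqrt(6)/3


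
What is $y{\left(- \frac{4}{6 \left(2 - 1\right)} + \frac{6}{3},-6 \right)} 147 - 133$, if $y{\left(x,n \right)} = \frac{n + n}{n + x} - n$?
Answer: $1127$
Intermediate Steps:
$y{\left(x,n \right)} = - n + \frac{2 n}{n + x}$ ($y{\left(x,n \right)} = \frac{2 n}{n + x} - n = - n + \frac{2 n}{n + x}$)
$y{\left(- \frac{4}{6 \left(2 - 1\right)} + \frac{6}{3},-6 \right)} 147 - 133 = - \frac{6 \left(2 - -6 - \left(- \frac{4}{6 \left(2 - 1\right)} + \frac{6}{3}\right)\right)}{-6 + \left(- \frac{4}{6 \left(2 - 1\right)} + \frac{6}{3}\right)} 147 - 133 = - \frac{6 \left(2 + 6 - \left(- \frac{4}{6 \cdot 1} + 6 \cdot \frac{1}{3}\right)\right)}{-6 + \left(- \frac{4}{6 \cdot 1} + 6 \cdot \frac{1}{3}\right)} 147 - 133 = - \frac{6 \left(2 + 6 - \left(- \frac{4}{6} + 2\right)\right)}{-6 + \left(- \frac{4}{6} + 2\right)} 147 - 133 = - \frac{6 \left(2 + 6 - \left(\left(-4\right) \frac{1}{6} + 2\right)\right)}{-6 + \left(\left(-4\right) \frac{1}{6} + 2\right)} 147 - 133 = - \frac{6 \left(2 + 6 - \left(- \frac{2}{3} + 2\right)\right)}{-6 + \left(- \frac{2}{3} + 2\right)} 147 - 133 = - \frac{6 \left(2 + 6 - \frac{4}{3}\right)}{-6 + \frac{4}{3}} \cdot 147 - 133 = - \frac{6 \left(2 + 6 - \frac{4}{3}\right)}{- \frac{14}{3}} \cdot 147 - 133 = \left(-6\right) \left(- \frac{3}{14}\right) \frac{20}{3} \cdot 147 - 133 = \frac{60}{7} \cdot 147 - 133 = 1260 - 133 = 1127$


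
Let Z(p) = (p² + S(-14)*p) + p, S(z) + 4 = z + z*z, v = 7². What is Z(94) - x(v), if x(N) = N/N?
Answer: 25661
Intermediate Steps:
v = 49
S(z) = -4 + z + z² (S(z) = -4 + (z + z*z) = -4 + (z + z²) = -4 + z + z²)
x(N) = 1
Z(p) = p² + 179*p (Z(p) = (p² + (-4 - 14 + (-14)²)*p) + p = (p² + (-4 - 14 + 196)*p) + p = (p² + 178*p) + p = p² + 179*p)
Z(94) - x(v) = 94*(179 + 94) - 1*1 = 94*273 - 1 = 25662 - 1 = 25661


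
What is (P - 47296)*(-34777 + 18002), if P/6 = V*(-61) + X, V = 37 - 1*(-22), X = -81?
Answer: 1163782400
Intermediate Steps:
V = 59 (V = 37 + 22 = 59)
P = -22080 (P = 6*(59*(-61) - 81) = 6*(-3599 - 81) = 6*(-3680) = -22080)
(P - 47296)*(-34777 + 18002) = (-22080 - 47296)*(-34777 + 18002) = -69376*(-16775) = 1163782400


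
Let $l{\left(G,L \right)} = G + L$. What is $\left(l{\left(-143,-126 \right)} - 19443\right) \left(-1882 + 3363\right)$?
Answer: $-29193472$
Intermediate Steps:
$\left(l{\left(-143,-126 \right)} - 19443\right) \left(-1882 + 3363\right) = \left(\left(-143 - 126\right) - 19443\right) \left(-1882 + 3363\right) = \left(-269 - 19443\right) 1481 = \left(-19712\right) 1481 = -29193472$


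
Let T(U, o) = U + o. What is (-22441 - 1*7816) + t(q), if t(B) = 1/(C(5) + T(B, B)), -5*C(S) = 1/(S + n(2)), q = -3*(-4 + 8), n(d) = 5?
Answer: -36338707/1201 ≈ -30257.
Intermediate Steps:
q = -12 (q = -3*4 = -12)
C(S) = -1/(5*(5 + S)) (C(S) = -1/(5*(S + 5)) = -1/(5*(5 + S)))
t(B) = 1/(-1/50 + 2*B) (t(B) = 1/(-1/(25 + 5*5) + (B + B)) = 1/(-1/(25 + 25) + 2*B) = 1/(-1/50 + 2*B))
(-22441 - 1*7816) + t(q) = (-22441 - 1*7816) + 50/(-1 + 100*(-12)) = (-22441 - 7816) + 50/(-1 - 1200) = -30257 + 50/(-1201) = -30257 + 50*(-1/1201) = -30257 - 50/1201 = -36338707/1201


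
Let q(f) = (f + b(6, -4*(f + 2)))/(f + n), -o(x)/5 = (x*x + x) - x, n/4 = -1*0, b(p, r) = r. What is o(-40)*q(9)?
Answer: 280000/9 ≈ 31111.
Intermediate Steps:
n = 0 (n = 4*(-1*0) = 4*0 = 0)
o(x) = -5*x² (o(x) = -5*((x*x + x) - x) = -5*((x² + x) - x) = -5*((x + x²) - x) = -5*x²)
q(f) = (-8 - 3*f)/f (q(f) = (f - 4*(f + 2))/(f + 0) = (f - 4*(2 + f))/f = (f + (-8 - 4*f))/f = (-8 - 3*f)/f)
o(-40)*q(9) = (-5*(-40)²)*(-3 - 8/9) = (-5*1600)*(-3 - 8*⅑) = -8000*(-3 - 8/9) = -8000*(-35/9) = 280000/9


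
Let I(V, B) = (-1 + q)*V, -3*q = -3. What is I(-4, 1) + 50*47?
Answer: 2350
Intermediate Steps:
q = 1 (q = -⅓*(-3) = 1)
I(V, B) = 0 (I(V, B) = (-1 + 1)*V = 0*V = 0)
I(-4, 1) + 50*47 = 0 + 50*47 = 0 + 2350 = 2350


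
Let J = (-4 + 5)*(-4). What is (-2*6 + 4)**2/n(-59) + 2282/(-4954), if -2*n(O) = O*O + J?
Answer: -4284313/8612529 ≈ -0.49745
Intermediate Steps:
J = -4 (J = 1*(-4) = -4)
n(O) = 2 - O**2/2 (n(O) = -(O*O - 4)/2 = -(O**2 - 4)/2 = -(-4 + O**2)/2 = 2 - O**2/2)
(-2*6 + 4)**2/n(-59) + 2282/(-4954) = (-2*6 + 4)**2/(2 - 1/2*(-59)**2) + 2282/(-4954) = (-12 + 4)**2/(2 - 1/2*3481) + 2282*(-1/4954) = (-8)**2/(2 - 3481/2) - 1141/2477 = 64/(-3477/2) - 1141/2477 = 64*(-2/3477) - 1141/2477 = -128/3477 - 1141/2477 = -4284313/8612529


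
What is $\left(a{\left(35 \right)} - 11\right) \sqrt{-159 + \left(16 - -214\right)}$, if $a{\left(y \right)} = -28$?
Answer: $- 39 \sqrt{71} \approx -328.62$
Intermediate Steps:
$\left(a{\left(35 \right)} - 11\right) \sqrt{-159 + \left(16 - -214\right)} = \left(-28 - 11\right) \sqrt{-159 + \left(16 - -214\right)} = - 39 \sqrt{-159 + \left(16 + 214\right)} = - 39 \sqrt{-159 + 230} = - 39 \sqrt{71}$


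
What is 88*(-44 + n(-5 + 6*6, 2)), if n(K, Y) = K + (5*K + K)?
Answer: 15224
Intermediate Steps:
n(K, Y) = 7*K (n(K, Y) = K + 6*K = 7*K)
88*(-44 + n(-5 + 6*6, 2)) = 88*(-44 + 7*(-5 + 6*6)) = 88*(-44 + 7*(-5 + 36)) = 88*(-44 + 7*31) = 88*(-44 + 217) = 88*173 = 15224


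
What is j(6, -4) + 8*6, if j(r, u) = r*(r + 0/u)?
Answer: 84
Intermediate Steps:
j(r, u) = r**2 (j(r, u) = r*(r + 0) = r*r = r**2)
j(6, -4) + 8*6 = 6**2 + 8*6 = 36 + 48 = 84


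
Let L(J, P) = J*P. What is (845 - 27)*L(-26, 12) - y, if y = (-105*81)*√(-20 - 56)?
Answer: -255216 + 17010*I*√19 ≈ -2.5522e+5 + 74145.0*I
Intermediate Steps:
y = -17010*I*√19 ≈ -74145.0*I
(845 - 27)*L(-26, 12) - y = (845 - 27)*(-26*12) - (-17010)*I*√19 = 818*(-312) + 17010*I*√19 = -255216 + 17010*I*√19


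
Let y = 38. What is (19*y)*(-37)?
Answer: -26714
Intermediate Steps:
(19*y)*(-37) = (19*38)*(-37) = 722*(-37) = -26714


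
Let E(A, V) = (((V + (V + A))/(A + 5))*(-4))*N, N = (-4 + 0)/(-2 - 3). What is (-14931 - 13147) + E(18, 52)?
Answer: -3230922/115 ≈ -28095.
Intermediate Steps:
N = 4/5 (N = -4/(-5) = -4*(-1/5) = 4/5 ≈ 0.80000)
E(A, V) = -16*(A + 2*V)/(5*(5 + A)) (E(A, V) = (((V + (V + A))/(A + 5))*(-4))*(4/5) = (((V + (A + V))/(5 + A))*(-4))*(4/5) = (((A + 2*V)/(5 + A))*(-4))*(4/5) = -4*(A + 2*V)/(5 + A)*(4/5) = -16*(A + 2*V)/(5*(5 + A)))
(-14931 - 13147) + E(18, 52) = (-14931 - 13147) + 16*(-1*18 - 2*52)/(5*(5 + 18)) = -28078 + (16/5)*(-18 - 104)/23 = -28078 + (16/5)*(1/23)*(-122) = -28078 - 1952/115 = -3230922/115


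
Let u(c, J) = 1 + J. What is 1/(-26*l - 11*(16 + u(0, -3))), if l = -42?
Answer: 1/938 ≈ 0.0010661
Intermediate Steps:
1/(-26*l - 11*(16 + u(0, -3))) = 1/(-26*(-42) - 11*(16 + (1 - 3))) = 1/(1092 - 11*(16 - 2)) = 1/(1092 - 11*14) = 1/(1092 - 154) = 1/938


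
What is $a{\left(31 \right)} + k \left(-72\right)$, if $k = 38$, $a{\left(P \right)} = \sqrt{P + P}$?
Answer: $-2736 + \sqrt{62} \approx -2728.1$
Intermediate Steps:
$a{\left(P \right)} = \sqrt{2} \sqrt{P}$ ($a{\left(P \right)} = \sqrt{2 P} = \sqrt{2} \sqrt{P}$)
$a{\left(31 \right)} + k \left(-72\right) = \sqrt{2} \sqrt{31} + 38 \left(-72\right) = \sqrt{62} - 2736 = -2736 + \sqrt{62}$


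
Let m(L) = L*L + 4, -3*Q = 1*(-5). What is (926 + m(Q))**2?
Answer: 70476025/81 ≈ 8.7007e+5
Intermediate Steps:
Q = 5/3 (Q = -(-5)/3 = -1/3*(-5) = 5/3 ≈ 1.6667)
m(L) = 4 + L**2 (m(L) = L**2 + 4 = 4 + L**2)
(926 + m(Q))**2 = (926 + (4 + (5/3)**2))**2 = (926 + (4 + 25/9))**2 = (926 + 61/9)**2 = (8395/9)**2 = 70476025/81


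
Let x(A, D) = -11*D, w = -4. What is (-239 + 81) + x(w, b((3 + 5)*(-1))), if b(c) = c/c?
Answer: -169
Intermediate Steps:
b(c) = 1
(-239 + 81) + x(w, b((3 + 5)*(-1))) = (-239 + 81) - 11*1 = -158 - 11 = -169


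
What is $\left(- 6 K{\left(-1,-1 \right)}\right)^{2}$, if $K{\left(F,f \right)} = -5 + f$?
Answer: $1296$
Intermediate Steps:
$\left(- 6 K{\left(-1,-1 \right)}\right)^{2} = \left(- 6 \left(-5 - 1\right)\right)^{2} = \left(\left(-6\right) \left(-6\right)\right)^{2} = 36^{2} = 1296$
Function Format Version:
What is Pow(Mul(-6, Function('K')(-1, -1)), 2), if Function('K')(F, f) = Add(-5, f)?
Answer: 1296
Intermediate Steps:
Pow(Mul(-6, Function('K')(-1, -1)), 2) = Pow(Mul(-6, Add(-5, -1)), 2) = Pow(Mul(-6, -6), 2) = Pow(36, 2) = 1296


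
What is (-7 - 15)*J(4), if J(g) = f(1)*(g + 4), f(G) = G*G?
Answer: -176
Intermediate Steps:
f(G) = G²
J(g) = 4 + g (J(g) = 1²*(g + 4) = 1*(4 + g) = 4 + g)
(-7 - 15)*J(4) = (-7 - 15)*(4 + 4) = -22*8 = -176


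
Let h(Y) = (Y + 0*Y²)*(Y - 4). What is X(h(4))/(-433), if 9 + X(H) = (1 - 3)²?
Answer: 5/433 ≈ 0.011547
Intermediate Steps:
h(Y) = Y*(-4 + Y) (h(Y) = (Y + 0)*(-4 + Y) = Y*(-4 + Y))
X(H) = -5 (X(H) = -9 + (1 - 3)² = -9 + (-2)² = -9 + 4 = -5)
X(h(4))/(-433) = -5/(-433) = -5*(-1/433) = 5/433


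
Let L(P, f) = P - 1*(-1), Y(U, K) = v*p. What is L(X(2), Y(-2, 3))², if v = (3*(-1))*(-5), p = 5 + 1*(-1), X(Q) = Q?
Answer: 9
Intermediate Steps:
p = 4 (p = 5 - 1 = 4)
v = 15 (v = -3*(-5) = 15)
Y(U, K) = 60 (Y(U, K) = 15*4 = 60)
L(P, f) = 1 + P (L(P, f) = P + 1 = 1 + P)
L(X(2), Y(-2, 3))² = (1 + 2)² = 3² = 9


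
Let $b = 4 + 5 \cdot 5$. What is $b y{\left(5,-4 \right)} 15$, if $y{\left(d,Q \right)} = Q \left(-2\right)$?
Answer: $3480$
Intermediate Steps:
$y{\left(d,Q \right)} = - 2 Q$
$b = 29$ ($b = 4 + 25 = 29$)
$b y{\left(5,-4 \right)} 15 = 29 \left(\left(-2\right) \left(-4\right)\right) 15 = 29 \cdot 8 \cdot 15 = 232 \cdot 15 = 3480$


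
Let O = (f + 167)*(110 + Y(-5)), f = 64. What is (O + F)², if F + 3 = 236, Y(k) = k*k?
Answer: 987090724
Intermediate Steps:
Y(k) = k²
F = 233 (F = -3 + 236 = 233)
O = 31185 (O = (64 + 167)*(110 + (-5)²) = 231*(110 + 25) = 231*135 = 31185)
(O + F)² = (31185 + 233)² = 31418² = 987090724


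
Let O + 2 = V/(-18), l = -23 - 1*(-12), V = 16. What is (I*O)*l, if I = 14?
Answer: 4004/9 ≈ 444.89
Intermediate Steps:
l = -11 (l = -23 + 12 = -11)
O = -26/9 (O = -2 + 16/(-18) = -2 + 16*(-1/18) = -2 - 8/9 = -26/9 ≈ -2.8889)
(I*O)*l = (14*(-26/9))*(-11) = -364/9*(-11) = 4004/9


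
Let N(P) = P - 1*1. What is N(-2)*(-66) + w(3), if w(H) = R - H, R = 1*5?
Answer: 200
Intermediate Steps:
R = 5
N(P) = -1 + P (N(P) = P - 1 = -1 + P)
w(H) = 5 - H
N(-2)*(-66) + w(3) = (-1 - 2)*(-66) + (5 - 1*3) = -3*(-66) + (5 - 3) = 198 + 2 = 200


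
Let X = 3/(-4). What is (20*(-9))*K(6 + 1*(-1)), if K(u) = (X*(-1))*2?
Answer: -270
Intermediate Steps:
X = -¾ (X = 3*(-¼) = -¾ ≈ -0.75000)
K(u) = 3/2 (K(u) = -¾*(-1)*2 = (¾)*2 = 3/2)
(20*(-9))*K(6 + 1*(-1)) = (20*(-9))*(3/2) = -180*3/2 = -270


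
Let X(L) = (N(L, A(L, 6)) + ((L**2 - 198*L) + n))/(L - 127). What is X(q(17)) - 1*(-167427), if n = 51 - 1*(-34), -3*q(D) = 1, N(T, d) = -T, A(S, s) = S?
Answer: 191869979/1146 ≈ 1.6743e+5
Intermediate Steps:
q(D) = -1/3 (q(D) = -1/3*1 = -1/3)
n = 85 (n = 51 + 34 = 85)
X(L) = (85 + L**2 - 199*L)/(-127 + L) (X(L) = (-L + ((L**2 - 198*L) + 85))/(L - 127) = (-L + (85 + L**2 - 198*L))/(-127 + L) = (85 + L**2 - 199*L)/(-127 + L))
X(q(17)) - 1*(-167427) = (85 + (-1/3)**2 - 199*(-1/3))/(-127 - 1/3) - 1*(-167427) = (85 + 1/9 + 199/3)/(-382/3) + 167427 = -3/382*1363/9 + 167427 = -1363/1146 + 167427 = 191869979/1146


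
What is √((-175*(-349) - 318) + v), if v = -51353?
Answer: 2*√2351 ≈ 96.974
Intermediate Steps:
√((-175*(-349) - 318) + v) = √((-175*(-349) - 318) - 51353) = √((61075 - 318) - 51353) = √(60757 - 51353) = √9404 = 2*√2351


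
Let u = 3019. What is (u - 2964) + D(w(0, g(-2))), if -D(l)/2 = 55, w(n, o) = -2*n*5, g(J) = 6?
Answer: -55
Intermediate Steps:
w(n, o) = -10*n
D(l) = -110 (D(l) = -2*55 = -110)
(u - 2964) + D(w(0, g(-2))) = (3019 - 2964) - 110 = 55 - 110 = -55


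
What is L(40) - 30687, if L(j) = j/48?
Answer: -184117/6 ≈ -30686.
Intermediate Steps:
L(j) = j/48 (L(j) = j*(1/48) = j/48)
L(40) - 30687 = (1/48)*40 - 30687 = ⅚ - 30687 = -184117/6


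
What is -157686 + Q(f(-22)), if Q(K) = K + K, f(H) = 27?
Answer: -157632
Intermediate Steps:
Q(K) = 2*K
-157686 + Q(f(-22)) = -157686 + 2*27 = -157686 + 54 = -157632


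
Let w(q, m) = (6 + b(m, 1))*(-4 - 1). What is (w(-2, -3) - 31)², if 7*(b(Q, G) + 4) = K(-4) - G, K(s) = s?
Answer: 68644/49 ≈ 1400.9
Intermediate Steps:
b(Q, G) = -32/7 - G/7 (b(Q, G) = -4 + (-4 - G)/7 = -4 + (-4/7 - G/7) = -32/7 - G/7)
w(q, m) = -45/7 (w(q, m) = (6 + (-32/7 - ⅐*1))*(-4 - 1) = (6 + (-32/7 - ⅐))*(-5) = (6 - 33/7)*(-5) = (9/7)*(-5) = -45/7)
(w(-2, -3) - 31)² = (-45/7 - 31)² = (-262/7)² = 68644/49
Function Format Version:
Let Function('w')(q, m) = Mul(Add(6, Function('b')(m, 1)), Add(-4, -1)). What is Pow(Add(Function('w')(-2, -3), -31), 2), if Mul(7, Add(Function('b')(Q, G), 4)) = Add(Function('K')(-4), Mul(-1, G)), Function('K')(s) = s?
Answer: Rational(68644, 49) ≈ 1400.9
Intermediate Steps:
Function('b')(Q, G) = Add(Rational(-32, 7), Mul(Rational(-1, 7), G)) (Function('b')(Q, G) = Add(-4, Mul(Rational(1, 7), Add(-4, Mul(-1, G)))) = Add(-4, Add(Rational(-4, 7), Mul(Rational(-1, 7), G))) = Add(Rational(-32, 7), Mul(Rational(-1, 7), G)))
Function('w')(q, m) = Rational(-45, 7) (Function('w')(q, m) = Mul(Add(6, Add(Rational(-32, 7), Mul(Rational(-1, 7), 1))), Add(-4, -1)) = Mul(Add(6, Add(Rational(-32, 7), Rational(-1, 7))), -5) = Mul(Add(6, Rational(-33, 7)), -5) = Mul(Rational(9, 7), -5) = Rational(-45, 7))
Pow(Add(Function('w')(-2, -3), -31), 2) = Pow(Add(Rational(-45, 7), -31), 2) = Pow(Rational(-262, 7), 2) = Rational(68644, 49)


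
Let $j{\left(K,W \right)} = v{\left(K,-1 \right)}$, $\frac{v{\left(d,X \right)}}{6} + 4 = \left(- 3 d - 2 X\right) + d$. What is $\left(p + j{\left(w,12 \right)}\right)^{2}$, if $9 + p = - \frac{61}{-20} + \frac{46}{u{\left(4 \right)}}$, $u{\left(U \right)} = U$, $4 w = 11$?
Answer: $\frac{622521}{400} \approx 1556.3$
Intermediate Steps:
$v{\left(d,X \right)} = -24 - 12 X - 12 d$ ($v{\left(d,X \right)} = -24 + 6 \left(\left(- 3 d - 2 X\right) + d\right) = -24 + 6 \left(- 2 X - 2 d\right) = -24 - \left(12 X + 12 d\right) = -24 - 12 X - 12 d$)
$w = \frac{11}{4}$ ($w = \frac{1}{4} \cdot 11 = \frac{11}{4} \approx 2.75$)
$j{\left(K,W \right)} = -12 - 12 K$ ($j{\left(K,W \right)} = -24 - -12 - 12 K = -24 + 12 - 12 K = -12 - 12 K$)
$p = \frac{111}{20}$ ($p = -9 + \left(- \frac{61}{-20} + \frac{46}{4}\right) = -9 + \left(\left(-61\right) \left(- \frac{1}{20}\right) + 46 \cdot \frac{1}{4}\right) = -9 + \left(\frac{61}{20} + \frac{23}{2}\right) = -9 + \frac{291}{20} = \frac{111}{20} \approx 5.55$)
$\left(p + j{\left(w,12 \right)}\right)^{2} = \left(\frac{111}{20} - 45\right)^{2} = \left(- \frac{789}{20}\right)^{2} = \frac{622521}{400}$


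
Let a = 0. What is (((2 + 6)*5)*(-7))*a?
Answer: 0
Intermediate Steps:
(((2 + 6)*5)*(-7))*a = (((2 + 6)*5)*(-7))*0 = ((8*5)*(-7))*0 = (40*(-7))*0 = -280*0 = 0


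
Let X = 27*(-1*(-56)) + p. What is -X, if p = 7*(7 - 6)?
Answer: -1519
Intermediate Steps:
p = 7 (p = 7*1 = 7)
X = 1519 (X = 27*(-1*(-56)) + 7 = 27*56 + 7 = 1512 + 7 = 1519)
-X = -1*1519 = -1519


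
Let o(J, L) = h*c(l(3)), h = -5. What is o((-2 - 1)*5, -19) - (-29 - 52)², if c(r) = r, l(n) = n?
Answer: -6576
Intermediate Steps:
o(J, L) = -15 (o(J, L) = -5*3 = -15)
o((-2 - 1)*5, -19) - (-29 - 52)² = -15 - (-29 - 52)² = -15 - 1*(-81)² = -15 - 1*6561 = -15 - 6561 = -6576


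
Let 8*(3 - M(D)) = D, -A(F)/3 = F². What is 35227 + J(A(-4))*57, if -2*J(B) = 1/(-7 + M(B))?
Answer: 140851/4 ≈ 35213.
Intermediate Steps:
A(F) = -3*F²
M(D) = 3 - D/8
J(B) = -1/(2*(-4 - B/8)) (J(B) = -1/(2*(-7 + (3 - B/8))) = -1/(2*(-4 - B/8)))
35227 + J(A(-4))*57 = 35227 + (4/(32 - 3*(-4)²))*57 = 35227 + (4/(32 - 3*16))*57 = 35227 + (4/(32 - 48))*57 = 35227 + (4/(-16))*57 = 35227 + (4*(-1/16))*57 = 35227 - ¼*57 = 35227 - 57/4 = 140851/4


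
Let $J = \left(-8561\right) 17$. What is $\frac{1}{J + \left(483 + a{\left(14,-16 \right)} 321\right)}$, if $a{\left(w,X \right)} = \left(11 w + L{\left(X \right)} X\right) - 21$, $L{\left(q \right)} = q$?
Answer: $- \frac{1}{20185} \approx -4.9542 \cdot 10^{-5}$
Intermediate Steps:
$J = -145537$
$a{\left(w,X \right)} = -21 + X^{2} + 11 w$ ($a{\left(w,X \right)} = \left(11 w + X X\right) - 21 = \left(11 w + X^{2}\right) - 21 = \left(X^{2} + 11 w\right) - 21 = -21 + X^{2} + 11 w$)
$\frac{1}{J + \left(483 + a{\left(14,-16 \right)} 321\right)} = \frac{1}{-145537 + \left(483 + \left(-21 + \left(-16\right)^{2} + 11 \cdot 14\right) 321\right)} = \frac{1}{-145537 + \left(483 + \left(-21 + 256 + 154\right) 321\right)} = \frac{1}{-145537 + \left(483 + 389 \cdot 321\right)} = \frac{1}{-145537 + \left(483 + 124869\right)} = \frac{1}{-145537 + 125352} = \frac{1}{-20185} = - \frac{1}{20185}$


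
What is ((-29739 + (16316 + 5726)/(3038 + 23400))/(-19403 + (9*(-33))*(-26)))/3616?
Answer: 98277205/139587669656 ≈ 0.00070405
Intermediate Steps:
((-29739 + (16316 + 5726)/(3038 + 23400))/(-19403 + (9*(-33))*(-26)))/3616 = ((-29739 + 22042/26438)/(-19403 - 297*(-26)))*(1/3616) = ((-29739 + 22042*(1/26438))/(-19403 + 7722))*(1/3616) = ((-29739 + 11021/13219)/(-11681))*(1/3616) = -393108820/13219*(-1/11681)*(1/3616) = (393108820/154411139)*(1/3616) = 98277205/139587669656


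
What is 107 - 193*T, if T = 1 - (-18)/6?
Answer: -665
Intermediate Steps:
T = 4 (T = 1 - (-18)/6 = 1 - 2*(-3/2) = 1 + 3 = 4)
107 - 193*T = 107 - 193*4 = 107 - 772 = -665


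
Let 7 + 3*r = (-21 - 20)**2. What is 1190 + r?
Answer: 1748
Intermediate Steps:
r = 558 (r = -7/3 + (-21 - 20)**2/3 = -7/3 + (1/3)*(-41)**2 = -7/3 + (1/3)*1681 = -7/3 + 1681/3 = 558)
1190 + r = 1190 + 558 = 1748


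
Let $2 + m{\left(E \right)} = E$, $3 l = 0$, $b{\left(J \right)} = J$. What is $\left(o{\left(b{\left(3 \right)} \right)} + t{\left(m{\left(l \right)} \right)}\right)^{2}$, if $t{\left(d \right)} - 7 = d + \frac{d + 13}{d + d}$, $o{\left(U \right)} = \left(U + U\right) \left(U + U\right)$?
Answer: $\frac{23409}{16} \approx 1463.1$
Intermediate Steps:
$o{\left(U \right)} = 4 U^{2}$ ($o{\left(U \right)} = 2 U 2 U = 4 U^{2}$)
$l = 0$ ($l = \frac{1}{3} \cdot 0 = 0$)
$m{\left(E \right)} = -2 + E$
$t{\left(d \right)} = 7 + d + \frac{13 + d}{2 d}$ ($t{\left(d \right)} = 7 + \left(d + \frac{d + 13}{d + d}\right) = 7 + \left(d + \frac{13 + d}{2 d}\right) = 7 + d + \frac{13 + d}{2 d}$)
$\left(o{\left(b{\left(3 \right)} \right)} + t{\left(m{\left(l \right)} \right)}\right)^{2} = \left(4 \cdot 3^{2} + \left(\frac{15}{2} + \left(-2 + 0\right) + \frac{13}{2 \left(-2 + 0\right)}\right)\right)^{2} = \left(4 \cdot 9 + \left(\frac{15}{2} - 2 + \frac{13}{2 \left(-2\right)}\right)\right)^{2} = \left(36 + \left(\frac{15}{2} - 2 + \frac{13}{2} \left(- \frac{1}{2}\right)\right)\right)^{2} = \left(36 - - \frac{9}{4}\right)^{2} = \left(36 + \frac{9}{4}\right)^{2} = \left(\frac{153}{4}\right)^{2} = \frac{23409}{16}$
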